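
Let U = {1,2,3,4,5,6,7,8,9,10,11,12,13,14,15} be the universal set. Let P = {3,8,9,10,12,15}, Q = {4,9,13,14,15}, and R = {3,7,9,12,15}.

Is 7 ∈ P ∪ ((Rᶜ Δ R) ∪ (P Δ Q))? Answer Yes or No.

Yes

7 ∈ R, so 7 ∉ Rᶜ
7 ∉ Rᶜ and 7 ∈ R, so 7 ∈ Rᶜ Δ R
7 ∉ P and 7 ∉ Q, so 7 ∉ P Δ Q
7 ∈ (Rᶜ Δ R) and 7 ∉ (P Δ Q), so 7 ∈ (Rᶜ Δ R) ∪ (P Δ Q)
7 ∉ P and 7 ∈ ((Rᶜ Δ R) ∪ (P Δ Q)), so 7 ∈ P ∪ ((Rᶜ Δ R) ∪ (P Δ Q))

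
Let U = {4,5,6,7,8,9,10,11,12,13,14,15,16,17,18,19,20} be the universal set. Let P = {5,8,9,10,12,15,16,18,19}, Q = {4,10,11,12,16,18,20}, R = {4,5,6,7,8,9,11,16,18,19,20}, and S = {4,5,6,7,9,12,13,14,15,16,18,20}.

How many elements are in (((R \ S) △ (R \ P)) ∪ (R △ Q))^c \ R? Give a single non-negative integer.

R \ S = {8,11,19}
R \ P = {4,6,7,11,20}
(R \ S) △ (R \ P) = {4,6,7,8,19,20}
R △ Q = {5,6,7,8,9,10,12,19}
((R \ S) △ (R \ P)) ∪ (R △ Q) = {4,5,6,7,8,9,10,12,19,20}
(((R \ S) △ (R \ P)) ∪ (R △ Q))^c = {11,13,14,15,16,17,18}
(((R \ S) △ (R \ P)) ∪ (R △ Q))^c \ R = {13,14,15,17}
|(((R \ S) △ (R \ P)) ∪ (R △ Q))^c \ R| = 4

4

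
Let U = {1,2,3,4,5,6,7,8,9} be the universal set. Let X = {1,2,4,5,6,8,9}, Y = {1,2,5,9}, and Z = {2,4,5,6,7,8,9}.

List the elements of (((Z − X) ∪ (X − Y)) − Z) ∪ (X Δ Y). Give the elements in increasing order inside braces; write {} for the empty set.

{4,6,8}

Z − X = {7}
X − Y = {4,6,8}
(Z − X) ∪ (X − Y) = {4,6,7,8}
((Z − X) ∪ (X − Y)) − Z = {}
X Δ Y = {4,6,8}
(((Z − X) ∪ (X − Y)) − Z) ∪ (X Δ Y) = {4,6,8}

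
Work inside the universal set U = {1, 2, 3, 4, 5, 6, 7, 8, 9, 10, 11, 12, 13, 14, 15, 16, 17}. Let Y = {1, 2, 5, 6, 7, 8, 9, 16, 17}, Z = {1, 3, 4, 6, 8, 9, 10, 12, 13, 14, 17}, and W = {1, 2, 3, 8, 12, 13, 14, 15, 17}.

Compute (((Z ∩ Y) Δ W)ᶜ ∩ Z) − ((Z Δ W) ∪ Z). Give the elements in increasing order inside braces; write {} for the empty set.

Z ∩ Y = {1, 6, 8, 9, 17}
(Z ∩ Y) Δ W = {2, 3, 6, 9, 12, 13, 14, 15}
((Z ∩ Y) Δ W)ᶜ = {1, 4, 5, 7, 8, 10, 11, 16, 17}
((Z ∩ Y) Δ W)ᶜ ∩ Z = {1, 4, 8, 10, 17}
Z Δ W = {2, 4, 6, 9, 10, 15}
(Z Δ W) ∪ Z = {1, 2, 3, 4, 6, 8, 9, 10, 12, 13, 14, 15, 17}
(((Z ∩ Y) Δ W)ᶜ ∩ Z) − ((Z Δ W) ∪ Z) = {}

{}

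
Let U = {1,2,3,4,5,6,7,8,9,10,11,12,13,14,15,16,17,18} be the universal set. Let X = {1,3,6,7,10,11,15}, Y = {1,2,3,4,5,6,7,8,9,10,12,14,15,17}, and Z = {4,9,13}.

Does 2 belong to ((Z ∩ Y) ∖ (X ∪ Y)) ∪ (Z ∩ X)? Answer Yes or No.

No

2 ∉ Z and 2 ∈ Y, so 2 ∉ Z ∩ Y
2 ∉ X and 2 ∈ Y, so 2 ∈ X ∪ Y
2 ∉ (Z ∩ Y) and 2 ∈ (X ∪ Y), so 2 ∉ (Z ∩ Y) ∖ (X ∪ Y)
2 ∉ Z and 2 ∉ X, so 2 ∉ Z ∩ X
2 ∉ ((Z ∩ Y) ∖ (X ∪ Y)) and 2 ∉ (Z ∩ X), so 2 ∉ ((Z ∩ Y) ∖ (X ∪ Y)) ∪ (Z ∩ X)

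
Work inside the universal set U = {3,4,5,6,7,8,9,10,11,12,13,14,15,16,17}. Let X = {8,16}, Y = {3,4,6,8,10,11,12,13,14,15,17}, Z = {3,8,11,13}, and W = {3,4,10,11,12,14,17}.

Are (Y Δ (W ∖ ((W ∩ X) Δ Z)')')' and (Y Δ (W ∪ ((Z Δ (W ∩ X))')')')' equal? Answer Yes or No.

No

W ∩ X = {}
(W ∩ X) Δ Z = {3,8,11,13}
((W ∩ X) Δ Z)' = {4,5,6,7,9,10,12,14,15,16,17}
W ∖ ((W ∩ X) Δ Z)' = {3,11}
(W ∖ ((W ∩ X) Δ Z)')' = {4,5,6,7,8,9,10,12,13,14,15,16,17}
Y Δ (W ∖ ((W ∩ X) Δ Z)')' = {3,5,7,9,11,16}
(Y Δ (W ∖ ((W ∩ X) Δ Z)')')' = {4,6,8,10,12,13,14,15,17}
Z Δ (W ∩ X) = {3,8,11,13}
(Z Δ (W ∩ X))' = {4,5,6,7,9,10,12,14,15,16,17}
((Z Δ (W ∩ X))')' = {3,8,11,13}
W ∪ ((Z Δ (W ∩ X))')' = {3,4,8,10,11,12,13,14,17}
(W ∪ ((Z Δ (W ∩ X))')')' = {5,6,7,9,15,16}
Y Δ (W ∪ ((Z Δ (W ∩ X))')')' = {3,4,5,7,8,9,10,11,12,13,14,16,17}
(Y Δ (W ∪ ((Z Δ (W ∩ X))')')')' = {6,15}
4 ∈ (Y Δ (W ∖ ((W ∩ X) Δ Z)')')' but 4 ∉ (Y Δ (W ∪ ((Z Δ (W ∩ X))')')')', so they differ.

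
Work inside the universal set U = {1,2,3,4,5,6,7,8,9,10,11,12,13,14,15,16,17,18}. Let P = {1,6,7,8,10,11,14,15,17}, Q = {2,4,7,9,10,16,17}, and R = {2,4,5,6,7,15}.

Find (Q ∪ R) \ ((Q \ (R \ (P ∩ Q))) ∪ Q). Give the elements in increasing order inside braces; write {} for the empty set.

{5,6,15}

Q ∪ R = {2,4,5,6,7,9,10,15,16,17}
P ∩ Q = {7,10,17}
R \ (P ∩ Q) = {2,4,5,6,15}
Q \ (R \ (P ∩ Q)) = {7,9,10,16,17}
(Q \ (R \ (P ∩ Q))) ∪ Q = {2,4,7,9,10,16,17}
(Q ∪ R) \ ((Q \ (R \ (P ∩ Q))) ∪ Q) = {5,6,15}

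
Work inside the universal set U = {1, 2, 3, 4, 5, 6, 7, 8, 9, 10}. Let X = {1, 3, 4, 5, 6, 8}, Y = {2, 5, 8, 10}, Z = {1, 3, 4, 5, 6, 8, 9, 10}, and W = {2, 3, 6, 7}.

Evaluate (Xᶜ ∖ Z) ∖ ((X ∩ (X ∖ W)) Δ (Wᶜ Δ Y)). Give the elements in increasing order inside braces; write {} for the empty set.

Xᶜ = {2, 7, 9, 10}
Xᶜ ∖ Z = {2, 7}
X ∖ W = {1, 4, 5, 8}
X ∩ (X ∖ W) = {1, 4, 5, 8}
Wᶜ = {1, 4, 5, 8, 9, 10}
Wᶜ Δ Y = {1, 2, 4, 9}
(X ∩ (X ∖ W)) Δ (Wᶜ Δ Y) = {2, 5, 8, 9}
(Xᶜ ∖ Z) ∖ ((X ∩ (X ∖ W)) Δ (Wᶜ Δ Y)) = {7}

{7}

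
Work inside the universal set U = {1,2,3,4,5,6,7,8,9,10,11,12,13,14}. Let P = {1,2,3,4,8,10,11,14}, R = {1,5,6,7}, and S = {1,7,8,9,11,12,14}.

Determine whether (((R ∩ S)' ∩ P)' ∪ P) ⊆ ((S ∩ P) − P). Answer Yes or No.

No

R ∩ S = {1,7}
(R ∩ S)' = {2,3,4,5,6,8,9,10,11,12,13,14}
(R ∩ S)' ∩ P = {2,3,4,8,10,11,14}
((R ∩ S)' ∩ P)' = {1,5,6,7,9,12,13}
((R ∩ S)' ∩ P)' ∪ P = {1,2,3,4,5,6,7,8,9,10,11,12,13,14}
S ∩ P = {1,8,11,14}
(S ∩ P) − P = {}
1 ∈ ((R ∩ S)' ∩ P)' ∪ P but 1 ∉ (S ∩ P) − P, so the inclusion fails.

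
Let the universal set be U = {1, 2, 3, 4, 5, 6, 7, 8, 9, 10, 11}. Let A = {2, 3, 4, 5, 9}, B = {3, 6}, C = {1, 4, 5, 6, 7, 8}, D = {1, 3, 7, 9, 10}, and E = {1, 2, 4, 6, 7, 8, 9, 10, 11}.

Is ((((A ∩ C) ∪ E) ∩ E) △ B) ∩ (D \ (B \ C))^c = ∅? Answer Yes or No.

A ∩ C = {4, 5}
(A ∩ C) ∪ E = {1, 2, 4, 5, 6, 7, 8, 9, 10, 11}
((A ∩ C) ∪ E) ∩ E = {1, 2, 4, 6, 7, 8, 9, 10, 11}
(((A ∩ C) ∪ E) ∩ E) △ B = {1, 2, 3, 4, 7, 8, 9, 10, 11}
B \ C = {3}
D \ (B \ C) = {1, 7, 9, 10}
(D \ (B \ C))^c = {2, 3, 4, 5, 6, 8, 11}
2 lies in both, so they are not disjoint.

No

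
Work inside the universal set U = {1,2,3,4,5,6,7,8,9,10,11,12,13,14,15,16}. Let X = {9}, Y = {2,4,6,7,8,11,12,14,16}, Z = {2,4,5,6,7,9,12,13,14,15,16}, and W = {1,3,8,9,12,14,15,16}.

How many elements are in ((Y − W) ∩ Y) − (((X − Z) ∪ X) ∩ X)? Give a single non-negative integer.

Y − W = {2,4,6,7,11}
(Y − W) ∩ Y = {2,4,6,7,11}
X − Z = {}
(X − Z) ∪ X = {9}
((X − Z) ∪ X) ∩ X = {9}
((Y − W) ∩ Y) − (((X − Z) ∪ X) ∩ X) = {2,4,6,7,11}
|((Y − W) ∩ Y) − (((X − Z) ∪ X) ∩ X)| = 5

5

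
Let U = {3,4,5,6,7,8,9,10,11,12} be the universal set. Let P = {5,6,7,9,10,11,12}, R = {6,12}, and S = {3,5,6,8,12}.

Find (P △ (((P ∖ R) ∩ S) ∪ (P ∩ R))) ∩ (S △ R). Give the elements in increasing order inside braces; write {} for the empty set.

P ∖ R = {5,7,9,10,11}
(P ∖ R) ∩ S = {5}
P ∩ R = {6,12}
((P ∖ R) ∩ S) ∪ (P ∩ R) = {5,6,12}
P △ (((P ∖ R) ∩ S) ∪ (P ∩ R)) = {7,9,10,11}
S △ R = {3,5,8}
(P △ (((P ∖ R) ∩ S) ∪ (P ∩ R))) ∩ (S △ R) = {}

{}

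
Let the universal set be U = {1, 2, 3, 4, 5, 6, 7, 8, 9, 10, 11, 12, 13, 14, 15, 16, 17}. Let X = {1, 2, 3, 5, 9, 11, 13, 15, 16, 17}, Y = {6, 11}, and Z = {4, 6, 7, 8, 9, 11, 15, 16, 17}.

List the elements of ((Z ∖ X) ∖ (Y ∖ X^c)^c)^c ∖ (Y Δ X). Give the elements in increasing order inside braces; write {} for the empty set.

Z ∖ X = {4, 6, 7, 8}
X^c = {4, 6, 7, 8, 10, 12, 14}
Y ∖ X^c = {11}
(Y ∖ X^c)^c = {1, 2, 3, 4, 5, 6, 7, 8, 9, 10, 12, 13, 14, 15, 16, 17}
(Z ∖ X) ∖ (Y ∖ X^c)^c = {}
((Z ∖ X) ∖ (Y ∖ X^c)^c)^c = {1, 2, 3, 4, 5, 6, 7, 8, 9, 10, 11, 12, 13, 14, 15, 16, 17}
Y Δ X = {1, 2, 3, 5, 6, 9, 13, 15, 16, 17}
((Z ∖ X) ∖ (Y ∖ X^c)^c)^c ∖ (Y Δ X) = {4, 7, 8, 10, 11, 12, 14}

{4, 7, 8, 10, 11, 12, 14}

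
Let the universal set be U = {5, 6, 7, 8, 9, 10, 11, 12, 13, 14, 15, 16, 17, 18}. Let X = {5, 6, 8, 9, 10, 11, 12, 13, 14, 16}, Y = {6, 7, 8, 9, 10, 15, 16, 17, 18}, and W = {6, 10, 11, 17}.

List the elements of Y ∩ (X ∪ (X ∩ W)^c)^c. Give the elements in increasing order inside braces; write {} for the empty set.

X ∩ W = {6, 10, 11}
(X ∩ W)^c = {5, 7, 8, 9, 12, 13, 14, 15, 16, 17, 18}
X ∪ (X ∩ W)^c = {5, 6, 7, 8, 9, 10, 11, 12, 13, 14, 15, 16, 17, 18}
(X ∪ (X ∩ W)^c)^c = {}
Y ∩ (X ∪ (X ∩ W)^c)^c = {}

{}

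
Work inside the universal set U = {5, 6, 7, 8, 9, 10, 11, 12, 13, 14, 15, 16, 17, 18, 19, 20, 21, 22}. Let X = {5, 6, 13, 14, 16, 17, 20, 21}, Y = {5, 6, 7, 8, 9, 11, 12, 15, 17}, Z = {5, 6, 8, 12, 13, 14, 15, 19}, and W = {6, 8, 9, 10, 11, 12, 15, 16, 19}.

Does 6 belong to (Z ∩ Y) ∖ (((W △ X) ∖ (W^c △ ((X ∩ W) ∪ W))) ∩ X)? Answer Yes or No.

6 ∈ Z and 6 ∈ Y, so 6 ∈ Z ∩ Y
6 ∈ W and 6 ∈ X, so 6 ∉ W △ X
6 ∈ W, so 6 ∉ W^c
6 ∈ X and 6 ∈ W, so 6 ∈ X ∩ W
6 ∈ (X ∩ W) and 6 ∈ W, so 6 ∈ (X ∩ W) ∪ W
6 ∉ W^c and 6 ∈ ((X ∩ W) ∪ W), so 6 ∈ W^c △ ((X ∩ W) ∪ W)
6 ∉ (W △ X) and 6 ∈ (W^c △ ((X ∩ W) ∪ W)), so 6 ∉ (W △ X) ∖ (W^c △ ((X ∩ W) ∪ W))
6 ∉ ((W △ X) ∖ (W^c △ ((X ∩ W) ∪ W))) and 6 ∈ X, so 6 ∉ ((W △ X) ∖ (W^c △ ((X ∩ W) ∪ W))) ∩ X
6 ∈ (Z ∩ Y) and 6 ∉ (((W △ X) ∖ (W^c △ ((X ∩ W) ∪ W))) ∩ X), so 6 ∈ (Z ∩ Y) ∖ (((W △ X) ∖ (W^c △ ((X ∩ W) ∪ W))) ∩ X)

Yes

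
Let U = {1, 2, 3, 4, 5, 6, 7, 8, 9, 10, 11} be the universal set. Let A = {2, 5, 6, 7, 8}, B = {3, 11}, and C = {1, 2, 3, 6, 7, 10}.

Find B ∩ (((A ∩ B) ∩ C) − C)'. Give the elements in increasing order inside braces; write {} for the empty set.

A ∩ B = {}
(A ∩ B) ∩ C = {}
((A ∩ B) ∩ C) − C = {}
(((A ∩ B) ∩ C) − C)' = {1, 2, 3, 4, 5, 6, 7, 8, 9, 10, 11}
B ∩ (((A ∩ B) ∩ C) − C)' = {3, 11}

{3, 11}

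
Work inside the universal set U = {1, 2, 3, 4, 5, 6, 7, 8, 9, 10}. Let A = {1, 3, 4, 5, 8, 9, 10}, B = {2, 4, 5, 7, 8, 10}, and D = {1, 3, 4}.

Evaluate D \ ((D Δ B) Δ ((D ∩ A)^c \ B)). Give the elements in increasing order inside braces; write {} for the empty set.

{4}

D Δ B = {1, 2, 3, 5, 7, 8, 10}
D ∩ A = {1, 3, 4}
(D ∩ A)^c = {2, 5, 6, 7, 8, 9, 10}
(D ∩ A)^c \ B = {6, 9}
(D Δ B) Δ ((D ∩ A)^c \ B) = {1, 2, 3, 5, 6, 7, 8, 9, 10}
D \ ((D Δ B) Δ ((D ∩ A)^c \ B)) = {4}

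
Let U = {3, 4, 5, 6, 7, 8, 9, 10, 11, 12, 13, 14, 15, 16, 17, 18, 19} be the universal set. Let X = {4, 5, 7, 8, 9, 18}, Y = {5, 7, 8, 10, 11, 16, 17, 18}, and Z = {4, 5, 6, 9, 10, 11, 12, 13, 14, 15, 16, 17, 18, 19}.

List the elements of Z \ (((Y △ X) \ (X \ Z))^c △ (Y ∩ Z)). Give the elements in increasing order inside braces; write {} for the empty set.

{4, 5, 9, 18}

Y △ X = {4, 9, 10, 11, 16, 17}
X \ Z = {7, 8}
(Y △ X) \ (X \ Z) = {4, 9, 10, 11, 16, 17}
((Y △ X) \ (X \ Z))^c = {3, 5, 6, 7, 8, 12, 13, 14, 15, 18, 19}
Y ∩ Z = {5, 10, 11, 16, 17, 18}
((Y △ X) \ (X \ Z))^c △ (Y ∩ Z) = {3, 6, 7, 8, 10, 11, 12, 13, 14, 15, 16, 17, 19}
Z \ (((Y △ X) \ (X \ Z))^c △ (Y ∩ Z)) = {4, 5, 9, 18}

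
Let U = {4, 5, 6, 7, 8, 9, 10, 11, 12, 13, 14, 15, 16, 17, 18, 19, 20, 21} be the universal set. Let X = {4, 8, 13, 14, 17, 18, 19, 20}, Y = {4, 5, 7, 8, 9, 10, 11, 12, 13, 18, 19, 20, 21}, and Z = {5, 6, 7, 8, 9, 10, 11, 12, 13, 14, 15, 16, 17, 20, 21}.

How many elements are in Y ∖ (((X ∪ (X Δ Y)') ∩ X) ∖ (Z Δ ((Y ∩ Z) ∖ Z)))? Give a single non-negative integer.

10

X Δ Y = {5, 7, 9, 10, 11, 12, 14, 17, 21}
(X Δ Y)' = {4, 6, 8, 13, 15, 16, 18, 19, 20}
X ∪ (X Δ Y)' = {4, 6, 8, 13, 14, 15, 16, 17, 18, 19, 20}
(X ∪ (X Δ Y)') ∩ X = {4, 8, 13, 14, 17, 18, 19, 20}
Y ∩ Z = {5, 7, 8, 9, 10, 11, 12, 13, 20, 21}
(Y ∩ Z) ∖ Z = {}
Z Δ ((Y ∩ Z) ∖ Z) = {5, 6, 7, 8, 9, 10, 11, 12, 13, 14, 15, 16, 17, 20, 21}
((X ∪ (X Δ Y)') ∩ X) ∖ (Z Δ ((Y ∩ Z) ∖ Z)) = {4, 18, 19}
Y ∖ (((X ∪ (X Δ Y)') ∩ X) ∖ (Z Δ ((Y ∩ Z) ∖ Z))) = {5, 7, 8, 9, 10, 11, 12, 13, 20, 21}
|Y ∖ (((X ∪ (X Δ Y)') ∩ X) ∖ (Z Δ ((Y ∩ Z) ∖ Z)))| = 10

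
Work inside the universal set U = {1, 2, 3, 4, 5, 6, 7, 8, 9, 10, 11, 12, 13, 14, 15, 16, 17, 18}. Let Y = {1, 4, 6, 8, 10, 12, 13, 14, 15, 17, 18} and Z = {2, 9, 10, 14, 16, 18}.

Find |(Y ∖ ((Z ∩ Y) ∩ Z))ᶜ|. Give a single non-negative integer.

Z ∩ Y = {10, 14, 18}
(Z ∩ Y) ∩ Z = {10, 14, 18}
Y ∖ ((Z ∩ Y) ∩ Z) = {1, 4, 6, 8, 12, 13, 15, 17}
(Y ∖ ((Z ∩ Y) ∩ Z))ᶜ = {2, 3, 5, 7, 9, 10, 11, 14, 16, 18}
|(Y ∖ ((Z ∩ Y) ∩ Z))ᶜ| = 10

10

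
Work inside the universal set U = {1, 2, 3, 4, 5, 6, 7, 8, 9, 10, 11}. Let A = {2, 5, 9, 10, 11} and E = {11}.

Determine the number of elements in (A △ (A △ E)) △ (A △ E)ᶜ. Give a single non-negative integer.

6

A △ E = {2, 5, 9, 10}
A △ (A △ E) = {11}
(A △ E)ᶜ = {1, 3, 4, 6, 7, 8, 11}
(A △ (A △ E)) △ (A △ E)ᶜ = {1, 3, 4, 6, 7, 8}
|(A △ (A △ E)) △ (A △ E)ᶜ| = 6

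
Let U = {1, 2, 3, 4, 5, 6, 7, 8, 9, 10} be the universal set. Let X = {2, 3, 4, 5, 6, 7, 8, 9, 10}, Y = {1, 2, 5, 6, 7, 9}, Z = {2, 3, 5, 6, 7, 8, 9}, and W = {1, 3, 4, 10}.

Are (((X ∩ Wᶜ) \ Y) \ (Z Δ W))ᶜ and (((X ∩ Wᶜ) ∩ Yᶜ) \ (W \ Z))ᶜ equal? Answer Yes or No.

No

Wᶜ = {2, 5, 6, 7, 8, 9}
X ∩ Wᶜ = {2, 5, 6, 7, 8, 9}
(X ∩ Wᶜ) \ Y = {8}
Z Δ W = {1, 2, 4, 5, 6, 7, 8, 9, 10}
((X ∩ Wᶜ) \ Y) \ (Z Δ W) = {}
(((X ∩ Wᶜ) \ Y) \ (Z Δ W))ᶜ = {1, 2, 3, 4, 5, 6, 7, 8, 9, 10}
Yᶜ = {3, 4, 8, 10}
(X ∩ Wᶜ) ∩ Yᶜ = {8}
W \ Z = {1, 4, 10}
((X ∩ Wᶜ) ∩ Yᶜ) \ (W \ Z) = {8}
(((X ∩ Wᶜ) ∩ Yᶜ) \ (W \ Z))ᶜ = {1, 2, 3, 4, 5, 6, 7, 9, 10}
8 ∈ (((X ∩ Wᶜ) \ Y) \ (Z Δ W))ᶜ but 8 ∉ (((X ∩ Wᶜ) ∩ Yᶜ) \ (W \ Z))ᶜ, so they differ.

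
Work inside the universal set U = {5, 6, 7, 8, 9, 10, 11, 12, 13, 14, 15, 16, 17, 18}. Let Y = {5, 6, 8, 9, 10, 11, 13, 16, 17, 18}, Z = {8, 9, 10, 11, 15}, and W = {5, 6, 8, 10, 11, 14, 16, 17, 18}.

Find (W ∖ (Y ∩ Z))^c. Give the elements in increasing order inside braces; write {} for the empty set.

{7, 8, 9, 10, 11, 12, 13, 15}

Y ∩ Z = {8, 9, 10, 11}
W ∖ (Y ∩ Z) = {5, 6, 14, 16, 17, 18}
(W ∖ (Y ∩ Z))^c = {7, 8, 9, 10, 11, 12, 13, 15}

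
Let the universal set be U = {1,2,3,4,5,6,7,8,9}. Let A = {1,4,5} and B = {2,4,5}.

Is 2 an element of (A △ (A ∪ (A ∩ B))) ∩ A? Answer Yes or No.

No

2 ∉ A and 2 ∈ B, so 2 ∉ A ∩ B
2 ∉ A and 2 ∉ (A ∩ B), so 2 ∉ A ∪ (A ∩ B)
2 ∉ A and 2 ∉ (A ∪ (A ∩ B)), so 2 ∉ A △ (A ∪ (A ∩ B))
2 ∉ (A △ (A ∪ (A ∩ B))) and 2 ∉ A, so 2 ∉ (A △ (A ∪ (A ∩ B))) ∩ A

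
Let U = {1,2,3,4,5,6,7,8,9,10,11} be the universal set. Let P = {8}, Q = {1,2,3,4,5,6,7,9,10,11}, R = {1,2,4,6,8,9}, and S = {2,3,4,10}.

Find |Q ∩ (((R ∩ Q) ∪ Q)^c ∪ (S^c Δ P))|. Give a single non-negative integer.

6

R ∩ Q = {1,2,4,6,9}
(R ∩ Q) ∪ Q = {1,2,3,4,5,6,7,9,10,11}
((R ∩ Q) ∪ Q)^c = {8}
S^c = {1,5,6,7,8,9,11}
S^c Δ P = {1,5,6,7,9,11}
((R ∩ Q) ∪ Q)^c ∪ (S^c Δ P) = {1,5,6,7,8,9,11}
Q ∩ (((R ∩ Q) ∪ Q)^c ∪ (S^c Δ P)) = {1,5,6,7,9,11}
|Q ∩ (((R ∩ Q) ∪ Q)^c ∪ (S^c Δ P))| = 6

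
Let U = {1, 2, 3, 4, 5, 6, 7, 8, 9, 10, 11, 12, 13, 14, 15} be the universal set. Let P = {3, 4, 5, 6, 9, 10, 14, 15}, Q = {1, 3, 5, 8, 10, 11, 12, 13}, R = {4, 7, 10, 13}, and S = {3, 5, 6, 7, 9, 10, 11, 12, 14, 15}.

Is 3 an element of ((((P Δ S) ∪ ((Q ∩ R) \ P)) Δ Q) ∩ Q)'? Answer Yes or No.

3 ∈ P and 3 ∈ S, so 3 ∉ P Δ S
3 ∈ Q and 3 ∉ R, so 3 ∉ Q ∩ R
3 ∉ (Q ∩ R) and 3 ∈ P, so 3 ∉ (Q ∩ R) \ P
3 ∉ (P Δ S) and 3 ∉ ((Q ∩ R) \ P), so 3 ∉ (P Δ S) ∪ ((Q ∩ R) \ P)
3 ∉ ((P Δ S) ∪ ((Q ∩ R) \ P)) and 3 ∈ Q, so 3 ∈ ((P Δ S) ∪ ((Q ∩ R) \ P)) Δ Q
3 ∈ (((P Δ S) ∪ ((Q ∩ R) \ P)) Δ Q) and 3 ∈ Q, so 3 ∈ (((P Δ S) ∪ ((Q ∩ R) \ P)) Δ Q) ∩ Q
3 ∉ ((((P Δ S) ∪ ((Q ∩ R) \ P)) Δ Q) ∩ Q)' since 3 ∈ ((((P Δ S) ∪ ((Q ∩ R) \ P)) Δ Q) ∩ Q)

No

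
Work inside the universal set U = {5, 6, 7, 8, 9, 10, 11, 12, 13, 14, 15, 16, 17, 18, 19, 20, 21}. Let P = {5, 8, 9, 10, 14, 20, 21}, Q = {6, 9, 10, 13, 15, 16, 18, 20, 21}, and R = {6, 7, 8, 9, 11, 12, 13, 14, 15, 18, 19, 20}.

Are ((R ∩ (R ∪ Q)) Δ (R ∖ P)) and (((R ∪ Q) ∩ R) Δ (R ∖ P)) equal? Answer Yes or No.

R ∪ Q = {6, 7, 8, 9, 10, 11, 12, 13, 14, 15, 16, 18, 19, 20, 21}
R ∩ (R ∪ Q) = {6, 7, 8, 9, 11, 12, 13, 14, 15, 18, 19, 20}
R ∖ P = {6, 7, 11, 12, 13, 15, 18, 19}
(R ∩ (R ∪ Q)) Δ (R ∖ P) = {8, 9, 14, 20}
(R ∪ Q) ∩ R = {6, 7, 8, 9, 11, 12, 13, 14, 15, 18, 19, 20}
((R ∪ Q) ∩ R) Δ (R ∖ P) = {8, 9, 14, 20}
Both equal {8, 9, 14, 20}, so (R ∩ (R ∪ Q)) Δ (R ∖ P) = ((R ∪ Q) ∩ R) Δ (R ∖ P).

Yes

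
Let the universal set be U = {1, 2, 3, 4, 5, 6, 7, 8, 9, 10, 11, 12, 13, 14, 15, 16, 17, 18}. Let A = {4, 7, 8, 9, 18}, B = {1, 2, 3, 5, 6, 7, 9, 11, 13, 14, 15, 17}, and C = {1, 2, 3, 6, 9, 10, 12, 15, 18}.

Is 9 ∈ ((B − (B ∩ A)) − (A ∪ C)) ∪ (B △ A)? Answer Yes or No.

9 ∈ B and 9 ∈ A, so 9 ∈ B ∩ A
9 ∈ B and 9 ∈ (B ∩ A), so 9 ∉ B − (B ∩ A)
9 ∈ A and 9 ∈ C, so 9 ∈ A ∪ C
9 ∉ (B − (B ∩ A)) and 9 ∈ (A ∪ C), so 9 ∉ (B − (B ∩ A)) − (A ∪ C)
9 ∈ B and 9 ∈ A, so 9 ∉ B △ A
9 ∉ ((B − (B ∩ A)) − (A ∪ C)) and 9 ∉ (B △ A), so 9 ∉ ((B − (B ∩ A)) − (A ∪ C)) ∪ (B △ A)

No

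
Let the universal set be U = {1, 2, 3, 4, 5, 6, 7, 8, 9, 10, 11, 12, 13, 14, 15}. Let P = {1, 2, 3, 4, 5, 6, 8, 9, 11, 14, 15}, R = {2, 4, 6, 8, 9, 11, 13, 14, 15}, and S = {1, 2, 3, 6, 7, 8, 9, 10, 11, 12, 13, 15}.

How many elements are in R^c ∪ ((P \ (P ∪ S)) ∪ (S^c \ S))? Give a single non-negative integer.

8

R^c = {1, 3, 5, 7, 10, 12}
P ∪ S = {1, 2, 3, 4, 5, 6, 7, 8, 9, 10, 11, 12, 13, 14, 15}
P \ (P ∪ S) = {}
S^c = {4, 5, 14}
S^c \ S = {4, 5, 14}
(P \ (P ∪ S)) ∪ (S^c \ S) = {4, 5, 14}
R^c ∪ ((P \ (P ∪ S)) ∪ (S^c \ S)) = {1, 3, 4, 5, 7, 10, 12, 14}
|R^c ∪ ((P \ (P ∪ S)) ∪ (S^c \ S))| = 8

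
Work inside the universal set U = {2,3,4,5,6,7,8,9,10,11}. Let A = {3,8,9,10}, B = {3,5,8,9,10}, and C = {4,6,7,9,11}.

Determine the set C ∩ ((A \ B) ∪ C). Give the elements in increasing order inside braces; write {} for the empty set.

{4,6,7,9,11}

A \ B = {}
(A \ B) ∪ C = {4,6,7,9,11}
C ∩ ((A \ B) ∪ C) = {4,6,7,9,11}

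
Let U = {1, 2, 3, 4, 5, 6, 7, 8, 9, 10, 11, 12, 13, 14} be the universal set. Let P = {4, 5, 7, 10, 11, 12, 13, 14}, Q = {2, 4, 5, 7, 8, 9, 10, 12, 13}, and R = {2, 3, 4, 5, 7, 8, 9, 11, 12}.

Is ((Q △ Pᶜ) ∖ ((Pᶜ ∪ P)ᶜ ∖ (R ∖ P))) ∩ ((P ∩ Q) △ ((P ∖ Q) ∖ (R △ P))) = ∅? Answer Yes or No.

No

Pᶜ = {1, 2, 3, 6, 8, 9}
Q △ Pᶜ = {1, 3, 4, 5, 6, 7, 10, 12, 13}
Pᶜ ∪ P = {1, 2, 3, 4, 5, 6, 7, 8, 9, 10, 11, 12, 13, 14}
(Pᶜ ∪ P)ᶜ = {}
R ∖ P = {2, 3, 8, 9}
(Pᶜ ∪ P)ᶜ ∖ (R ∖ P) = {}
(Q △ Pᶜ) ∖ ((Pᶜ ∪ P)ᶜ ∖ (R ∖ P)) = {1, 3, 4, 5, 6, 7, 10, 12, 13}
P ∩ Q = {4, 5, 7, 10, 12, 13}
P ∖ Q = {11, 14}
R △ P = {2, 3, 8, 9, 10, 13, 14}
(P ∖ Q) ∖ (R △ P) = {11}
(P ∩ Q) △ ((P ∖ Q) ∖ (R △ P)) = {4, 5, 7, 10, 11, 12, 13}
4 lies in both, so they are not disjoint.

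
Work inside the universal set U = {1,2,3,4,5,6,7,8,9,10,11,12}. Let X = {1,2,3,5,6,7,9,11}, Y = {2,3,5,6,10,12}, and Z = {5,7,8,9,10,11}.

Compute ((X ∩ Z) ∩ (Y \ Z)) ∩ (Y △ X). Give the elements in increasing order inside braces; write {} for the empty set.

{}

X ∩ Z = {5,7,9,11}
Y \ Z = {2,3,6,12}
(X ∩ Z) ∩ (Y \ Z) = {}
Y △ X = {1,7,9,10,11,12}
((X ∩ Z) ∩ (Y \ Z)) ∩ (Y △ X) = {}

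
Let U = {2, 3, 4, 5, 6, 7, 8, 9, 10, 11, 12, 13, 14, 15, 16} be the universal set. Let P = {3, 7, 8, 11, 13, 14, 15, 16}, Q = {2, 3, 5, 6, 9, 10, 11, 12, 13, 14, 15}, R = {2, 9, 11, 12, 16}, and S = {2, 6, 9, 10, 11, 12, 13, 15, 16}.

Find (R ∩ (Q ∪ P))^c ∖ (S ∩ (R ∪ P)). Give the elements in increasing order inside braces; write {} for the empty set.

{3, 4, 5, 6, 7, 8, 10, 14}

Q ∪ P = {2, 3, 5, 6, 7, 8, 9, 10, 11, 12, 13, 14, 15, 16}
R ∩ (Q ∪ P) = {2, 9, 11, 12, 16}
(R ∩ (Q ∪ P))^c = {3, 4, 5, 6, 7, 8, 10, 13, 14, 15}
R ∪ P = {2, 3, 7, 8, 9, 11, 12, 13, 14, 15, 16}
S ∩ (R ∪ P) = {2, 9, 11, 12, 13, 15, 16}
(R ∩ (Q ∪ P))^c ∖ (S ∩ (R ∪ P)) = {3, 4, 5, 6, 7, 8, 10, 14}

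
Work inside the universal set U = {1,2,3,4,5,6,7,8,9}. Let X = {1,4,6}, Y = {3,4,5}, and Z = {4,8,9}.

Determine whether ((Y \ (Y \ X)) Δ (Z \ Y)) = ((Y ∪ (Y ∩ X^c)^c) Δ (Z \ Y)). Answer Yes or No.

Y \ X = {3,5}
Y \ (Y \ X) = {4}
Z \ Y = {8,9}
(Y \ (Y \ X)) Δ (Z \ Y) = {4,8,9}
X^c = {2,3,5,7,8,9}
Y ∩ X^c = {3,5}
(Y ∩ X^c)^c = {1,2,4,6,7,8,9}
Y ∪ (Y ∩ X^c)^c = {1,2,3,4,5,6,7,8,9}
(Y ∪ (Y ∩ X^c)^c) Δ (Z \ Y) = {1,2,3,4,5,6,7}
1 ∈ (Y ∪ (Y ∩ X^c)^c) Δ (Z \ Y) but 1 ∉ (Y \ (Y \ X)) Δ (Z \ Y), so they differ.

No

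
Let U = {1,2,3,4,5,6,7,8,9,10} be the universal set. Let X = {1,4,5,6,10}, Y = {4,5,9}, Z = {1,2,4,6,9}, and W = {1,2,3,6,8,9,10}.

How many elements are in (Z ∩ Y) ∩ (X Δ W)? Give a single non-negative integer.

2

Z ∩ Y = {4,9}
X Δ W = {2,3,4,5,8,9}
(Z ∩ Y) ∩ (X Δ W) = {4,9}
|(Z ∩ Y) ∩ (X Δ W)| = 2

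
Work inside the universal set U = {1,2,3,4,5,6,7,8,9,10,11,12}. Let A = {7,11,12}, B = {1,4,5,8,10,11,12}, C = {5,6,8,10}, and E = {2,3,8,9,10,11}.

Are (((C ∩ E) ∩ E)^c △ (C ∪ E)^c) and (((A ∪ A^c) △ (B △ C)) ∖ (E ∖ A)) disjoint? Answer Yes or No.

C ∩ E = {8,10}
(C ∩ E) ∩ E = {8,10}
((C ∩ E) ∩ E)^c = {1,2,3,4,5,6,7,9,11,12}
C ∪ E = {2,3,5,6,8,9,10,11}
(C ∪ E)^c = {1,4,7,12}
((C ∩ E) ∩ E)^c △ (C ∪ E)^c = {2,3,5,6,9,11}
A^c = {1,2,3,4,5,6,8,9,10}
A ∪ A^c = {1,2,3,4,5,6,7,8,9,10,11,12}
B △ C = {1,4,6,11,12}
(A ∪ A^c) △ (B △ C) = {2,3,5,7,8,9,10}
E ∖ A = {2,3,8,9,10}
((A ∪ A^c) △ (B △ C)) ∖ (E ∖ A) = {5,7}
5 lies in both, so they are not disjoint.

No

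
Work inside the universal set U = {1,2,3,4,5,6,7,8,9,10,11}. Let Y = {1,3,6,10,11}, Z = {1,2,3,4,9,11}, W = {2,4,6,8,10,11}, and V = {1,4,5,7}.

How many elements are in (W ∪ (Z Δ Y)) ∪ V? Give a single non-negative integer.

Z Δ Y = {2,4,6,9,10}
W ∪ (Z Δ Y) = {2,4,6,8,9,10,11}
(W ∪ (Z Δ Y)) ∪ V = {1,2,4,5,6,7,8,9,10,11}
|(W ∪ (Z Δ Y)) ∪ V| = 10

10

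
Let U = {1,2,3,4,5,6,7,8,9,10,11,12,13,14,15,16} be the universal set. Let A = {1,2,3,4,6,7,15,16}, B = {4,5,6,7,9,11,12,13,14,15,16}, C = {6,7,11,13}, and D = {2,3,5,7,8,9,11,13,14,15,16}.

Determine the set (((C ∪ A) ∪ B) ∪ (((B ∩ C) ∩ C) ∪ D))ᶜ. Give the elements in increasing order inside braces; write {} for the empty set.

C ∪ A = {1,2,3,4,6,7,11,13,15,16}
(C ∪ A) ∪ B = {1,2,3,4,5,6,7,9,11,12,13,14,15,16}
B ∩ C = {6,7,11,13}
(B ∩ C) ∩ C = {6,7,11,13}
((B ∩ C) ∩ C) ∪ D = {2,3,5,6,7,8,9,11,13,14,15,16}
((C ∪ A) ∪ B) ∪ (((B ∩ C) ∩ C) ∪ D) = {1,2,3,4,5,6,7,8,9,11,12,13,14,15,16}
(((C ∪ A) ∪ B) ∪ (((B ∩ C) ∩ C) ∪ D))ᶜ = {10}

{10}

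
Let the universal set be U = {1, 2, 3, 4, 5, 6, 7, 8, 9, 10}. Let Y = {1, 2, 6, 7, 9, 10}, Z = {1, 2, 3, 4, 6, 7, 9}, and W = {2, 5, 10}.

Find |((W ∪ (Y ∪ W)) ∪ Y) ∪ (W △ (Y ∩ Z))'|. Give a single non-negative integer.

Y ∪ W = {1, 2, 5, 6, 7, 9, 10}
W ∪ (Y ∪ W) = {1, 2, 5, 6, 7, 9, 10}
(W ∪ (Y ∪ W)) ∪ Y = {1, 2, 5, 6, 7, 9, 10}
Y ∩ Z = {1, 2, 6, 7, 9}
W △ (Y ∩ Z) = {1, 5, 6, 7, 9, 10}
(W △ (Y ∩ Z))' = {2, 3, 4, 8}
((W ∪ (Y ∪ W)) ∪ Y) ∪ (W △ (Y ∩ Z))' = {1, 2, 3, 4, 5, 6, 7, 8, 9, 10}
|((W ∪ (Y ∪ W)) ∪ Y) ∪ (W △ (Y ∩ Z))'| = 10

10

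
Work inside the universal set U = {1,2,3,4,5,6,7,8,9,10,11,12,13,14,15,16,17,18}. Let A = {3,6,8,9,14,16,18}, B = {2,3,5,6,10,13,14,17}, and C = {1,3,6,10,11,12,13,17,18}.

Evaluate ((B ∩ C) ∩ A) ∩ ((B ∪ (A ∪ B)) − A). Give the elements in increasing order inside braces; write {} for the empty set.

B ∩ C = {3,6,10,13,17}
(B ∩ C) ∩ A = {3,6}
A ∪ B = {2,3,5,6,8,9,10,13,14,16,17,18}
B ∪ (A ∪ B) = {2,3,5,6,8,9,10,13,14,16,17,18}
(B ∪ (A ∪ B)) − A = {2,5,10,13,17}
((B ∩ C) ∩ A) ∩ ((B ∪ (A ∪ B)) − A) = {}

{}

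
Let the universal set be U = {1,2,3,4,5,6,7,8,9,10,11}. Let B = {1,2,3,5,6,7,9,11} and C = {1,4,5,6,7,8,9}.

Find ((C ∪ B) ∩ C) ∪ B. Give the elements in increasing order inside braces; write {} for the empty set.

{1,2,3,4,5,6,7,8,9,11}

C ∪ B = {1,2,3,4,5,6,7,8,9,11}
(C ∪ B) ∩ C = {1,4,5,6,7,8,9}
((C ∪ B) ∩ C) ∪ B = {1,2,3,4,5,6,7,8,9,11}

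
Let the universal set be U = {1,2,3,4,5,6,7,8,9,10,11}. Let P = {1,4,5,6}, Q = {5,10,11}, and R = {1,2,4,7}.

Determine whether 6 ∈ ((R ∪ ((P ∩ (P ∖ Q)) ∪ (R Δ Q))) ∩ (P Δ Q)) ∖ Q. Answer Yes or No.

6 ∈ P and 6 ∉ Q, so 6 ∈ P ∖ Q
6 ∈ P and 6 ∈ (P ∖ Q), so 6 ∈ P ∩ (P ∖ Q)
6 ∉ R and 6 ∉ Q, so 6 ∉ R Δ Q
6 ∈ (P ∩ (P ∖ Q)) and 6 ∉ (R Δ Q), so 6 ∈ (P ∩ (P ∖ Q)) ∪ (R Δ Q)
6 ∉ R and 6 ∈ ((P ∩ (P ∖ Q)) ∪ (R Δ Q)), so 6 ∈ R ∪ ((P ∩ (P ∖ Q)) ∪ (R Δ Q))
6 ∈ P and 6 ∉ Q, so 6 ∈ P Δ Q
6 ∈ (R ∪ ((P ∩ (P ∖ Q)) ∪ (R Δ Q))) and 6 ∈ (P Δ Q), so 6 ∈ (R ∪ ((P ∩ (P ∖ Q)) ∪ (R Δ Q))) ∩ (P Δ Q)
6 ∈ ((R ∪ ((P ∩ (P ∖ Q)) ∪ (R Δ Q))) ∩ (P Δ Q)) and 6 ∉ Q, so 6 ∈ ((R ∪ ((P ∩ (P ∖ Q)) ∪ (R Δ Q))) ∩ (P Δ Q)) ∖ Q

Yes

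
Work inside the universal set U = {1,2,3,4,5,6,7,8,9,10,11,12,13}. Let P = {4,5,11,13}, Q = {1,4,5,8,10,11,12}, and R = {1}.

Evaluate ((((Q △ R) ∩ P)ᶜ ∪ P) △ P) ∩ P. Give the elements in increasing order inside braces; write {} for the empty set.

Q △ R = {4,5,8,10,11,12}
(Q △ R) ∩ P = {4,5,11}
((Q △ R) ∩ P)ᶜ = {1,2,3,6,7,8,9,10,12,13}
((Q △ R) ∩ P)ᶜ ∪ P = {1,2,3,4,5,6,7,8,9,10,11,12,13}
(((Q △ R) ∩ P)ᶜ ∪ P) △ P = {1,2,3,6,7,8,9,10,12}
((((Q △ R) ∩ P)ᶜ ∪ P) △ P) ∩ P = {}

{}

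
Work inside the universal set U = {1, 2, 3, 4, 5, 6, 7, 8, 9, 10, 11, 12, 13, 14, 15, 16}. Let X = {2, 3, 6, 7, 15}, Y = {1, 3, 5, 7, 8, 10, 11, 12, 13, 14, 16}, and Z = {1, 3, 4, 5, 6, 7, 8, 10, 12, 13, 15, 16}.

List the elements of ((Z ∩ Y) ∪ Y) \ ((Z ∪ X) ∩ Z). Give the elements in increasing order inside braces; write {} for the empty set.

{11, 14}

Z ∩ Y = {1, 3, 5, 7, 8, 10, 12, 13, 16}
(Z ∩ Y) ∪ Y = {1, 3, 5, 7, 8, 10, 11, 12, 13, 14, 16}
Z ∪ X = {1, 2, 3, 4, 5, 6, 7, 8, 10, 12, 13, 15, 16}
(Z ∪ X) ∩ Z = {1, 3, 4, 5, 6, 7, 8, 10, 12, 13, 15, 16}
((Z ∩ Y) ∪ Y) \ ((Z ∪ X) ∩ Z) = {11, 14}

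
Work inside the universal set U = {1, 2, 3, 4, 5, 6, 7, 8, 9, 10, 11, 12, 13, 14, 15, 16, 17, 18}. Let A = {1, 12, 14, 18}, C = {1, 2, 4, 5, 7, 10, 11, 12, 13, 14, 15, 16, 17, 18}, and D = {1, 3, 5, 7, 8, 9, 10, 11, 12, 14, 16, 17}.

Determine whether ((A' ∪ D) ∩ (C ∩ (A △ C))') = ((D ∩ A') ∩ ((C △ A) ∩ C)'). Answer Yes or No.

A' = {2, 3, 4, 5, 6, 7, 8, 9, 10, 11, 13, 15, 16, 17}
A' ∪ D = {1, 2, 3, 4, 5, 6, 7, 8, 9, 10, 11, 12, 13, 14, 15, 16, 17}
A △ C = {2, 4, 5, 7, 10, 11, 13, 15, 16, 17}
C ∩ (A △ C) = {2, 4, 5, 7, 10, 11, 13, 15, 16, 17}
(C ∩ (A △ C))' = {1, 3, 6, 8, 9, 12, 14, 18}
(A' ∪ D) ∩ (C ∩ (A △ C))' = {1, 3, 6, 8, 9, 12, 14}
D ∩ A' = {3, 5, 7, 8, 9, 10, 11, 16, 17}
C △ A = {2, 4, 5, 7, 10, 11, 13, 15, 16, 17}
(C △ A) ∩ C = {2, 4, 5, 7, 10, 11, 13, 15, 16, 17}
((C △ A) ∩ C)' = {1, 3, 6, 8, 9, 12, 14, 18}
(D ∩ A') ∩ ((C △ A) ∩ C)' = {3, 8, 9}
1 ∈ (A' ∪ D) ∩ (C ∩ (A △ C))' but 1 ∉ (D ∩ A') ∩ ((C △ A) ∩ C)', so they differ.

No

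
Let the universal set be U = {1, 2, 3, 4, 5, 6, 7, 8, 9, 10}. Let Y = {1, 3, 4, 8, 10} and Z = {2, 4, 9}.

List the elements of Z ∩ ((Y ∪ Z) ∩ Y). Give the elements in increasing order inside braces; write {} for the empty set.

Y ∪ Z = {1, 2, 3, 4, 8, 9, 10}
(Y ∪ Z) ∩ Y = {1, 3, 4, 8, 10}
Z ∩ ((Y ∪ Z) ∩ Y) = {4}

{4}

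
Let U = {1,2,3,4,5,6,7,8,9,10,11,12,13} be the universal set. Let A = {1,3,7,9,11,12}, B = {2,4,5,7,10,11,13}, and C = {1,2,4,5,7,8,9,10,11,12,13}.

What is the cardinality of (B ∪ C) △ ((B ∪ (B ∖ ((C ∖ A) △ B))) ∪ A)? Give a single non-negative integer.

2

B ∪ C = {1,2,4,5,7,8,9,10,11,12,13}
C ∖ A = {2,4,5,8,10,13}
(C ∖ A) △ B = {7,8,11}
B ∖ ((C ∖ A) △ B) = {2,4,5,10,13}
B ∪ (B ∖ ((C ∖ A) △ B)) = {2,4,5,7,10,11,13}
(B ∪ (B ∖ ((C ∖ A) △ B))) ∪ A = {1,2,3,4,5,7,9,10,11,12,13}
(B ∪ C) △ ((B ∪ (B ∖ ((C ∖ A) △ B))) ∪ A) = {3,8}
|(B ∪ C) △ ((B ∪ (B ∖ ((C ∖ A) △ B))) ∪ A)| = 2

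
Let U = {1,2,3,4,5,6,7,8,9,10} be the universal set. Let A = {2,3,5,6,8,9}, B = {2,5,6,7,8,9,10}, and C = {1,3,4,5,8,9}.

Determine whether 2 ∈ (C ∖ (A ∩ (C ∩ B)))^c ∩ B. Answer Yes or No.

2 ∉ C and 2 ∈ B, so 2 ∉ C ∩ B
2 ∈ A and 2 ∉ (C ∩ B), so 2 ∉ A ∩ (C ∩ B)
2 ∉ C and 2 ∉ (A ∩ (C ∩ B)), so 2 ∉ C ∖ (A ∩ (C ∩ B))
2 ∈ (C ∖ (A ∩ (C ∩ B)))^c since 2 ∉ (C ∖ (A ∩ (C ∩ B)))
2 ∈ (C ∖ (A ∩ (C ∩ B)))^c and 2 ∈ B, so 2 ∈ (C ∖ (A ∩ (C ∩ B)))^c ∩ B

Yes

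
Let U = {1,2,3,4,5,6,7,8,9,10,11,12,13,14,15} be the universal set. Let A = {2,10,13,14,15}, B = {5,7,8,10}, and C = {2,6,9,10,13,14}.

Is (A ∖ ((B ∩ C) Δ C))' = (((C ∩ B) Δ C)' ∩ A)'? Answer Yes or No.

B ∩ C = {10}
(B ∩ C) Δ C = {2,6,9,13,14}
A ∖ ((B ∩ C) Δ C) = {10,15}
(A ∖ ((B ∩ C) Δ C))' = {1,2,3,4,5,6,7,8,9,11,12,13,14}
C ∩ B = {10}
(C ∩ B) Δ C = {2,6,9,13,14}
((C ∩ B) Δ C)' = {1,3,4,5,7,8,10,11,12,15}
((C ∩ B) Δ C)' ∩ A = {10,15}
(((C ∩ B) Δ C)' ∩ A)' = {1,2,3,4,5,6,7,8,9,11,12,13,14}
Both equal {1,2,3,4,5,6,7,8,9,11,12,13,14}, so (A ∖ ((B ∩ C) Δ C))' = (((C ∩ B) Δ C)' ∩ A)'.

Yes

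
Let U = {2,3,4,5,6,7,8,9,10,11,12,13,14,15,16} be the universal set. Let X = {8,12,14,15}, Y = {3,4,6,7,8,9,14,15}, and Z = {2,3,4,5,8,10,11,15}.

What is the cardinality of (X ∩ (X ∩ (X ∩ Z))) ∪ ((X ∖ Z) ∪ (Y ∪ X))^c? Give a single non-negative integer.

X ∩ Z = {8,15}
X ∩ (X ∩ Z) = {8,15}
X ∩ (X ∩ (X ∩ Z)) = {8,15}
X ∖ Z = {12,14}
Y ∪ X = {3,4,6,7,8,9,12,14,15}
(X ∖ Z) ∪ (Y ∪ X) = {3,4,6,7,8,9,12,14,15}
((X ∖ Z) ∪ (Y ∪ X))^c = {2,5,10,11,13,16}
(X ∩ (X ∩ (X ∩ Z))) ∪ ((X ∖ Z) ∪ (Y ∪ X))^c = {2,5,8,10,11,13,15,16}
|(X ∩ (X ∩ (X ∩ Z))) ∪ ((X ∖ Z) ∪ (Y ∪ X))^c| = 8

8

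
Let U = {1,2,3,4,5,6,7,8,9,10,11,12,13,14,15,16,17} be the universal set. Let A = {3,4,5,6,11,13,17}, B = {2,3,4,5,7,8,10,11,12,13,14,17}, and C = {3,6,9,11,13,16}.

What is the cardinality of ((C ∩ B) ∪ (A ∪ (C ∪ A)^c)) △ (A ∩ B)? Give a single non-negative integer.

C ∩ B = {3,11,13}
C ∪ A = {3,4,5,6,9,11,13,16,17}
(C ∪ A)^c = {1,2,7,8,10,12,14,15}
A ∪ (C ∪ A)^c = {1,2,3,4,5,6,7,8,10,11,12,13,14,15,17}
(C ∩ B) ∪ (A ∪ (C ∪ A)^c) = {1,2,3,4,5,6,7,8,10,11,12,13,14,15,17}
A ∩ B = {3,4,5,11,13,17}
((C ∩ B) ∪ (A ∪ (C ∪ A)^c)) △ (A ∩ B) = {1,2,6,7,8,10,12,14,15}
|((C ∩ B) ∪ (A ∪ (C ∪ A)^c)) △ (A ∩ B)| = 9

9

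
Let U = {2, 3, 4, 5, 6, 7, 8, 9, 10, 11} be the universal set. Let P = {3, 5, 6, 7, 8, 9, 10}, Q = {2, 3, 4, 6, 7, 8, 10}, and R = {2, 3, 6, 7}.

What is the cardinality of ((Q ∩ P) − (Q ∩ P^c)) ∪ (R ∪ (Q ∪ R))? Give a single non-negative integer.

7

Q ∩ P = {3, 6, 7, 8, 10}
P^c = {2, 4, 11}
Q ∩ P^c = {2, 4}
(Q ∩ P) − (Q ∩ P^c) = {3, 6, 7, 8, 10}
Q ∪ R = {2, 3, 4, 6, 7, 8, 10}
R ∪ (Q ∪ R) = {2, 3, 4, 6, 7, 8, 10}
((Q ∩ P) − (Q ∩ P^c)) ∪ (R ∪ (Q ∪ R)) = {2, 3, 4, 6, 7, 8, 10}
|((Q ∩ P) − (Q ∩ P^c)) ∪ (R ∪ (Q ∪ R))| = 7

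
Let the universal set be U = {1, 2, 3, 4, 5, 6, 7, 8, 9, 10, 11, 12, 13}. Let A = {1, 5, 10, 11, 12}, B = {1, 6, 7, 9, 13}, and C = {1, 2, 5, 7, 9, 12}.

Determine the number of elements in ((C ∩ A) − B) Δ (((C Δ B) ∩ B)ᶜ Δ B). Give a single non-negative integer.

8

C ∩ A = {1, 5, 12}
(C ∩ A) − B = {5, 12}
C Δ B = {2, 5, 6, 12, 13}
(C Δ B) ∩ B = {6, 13}
((C Δ B) ∩ B)ᶜ = {1, 2, 3, 4, 5, 7, 8, 9, 10, 11, 12}
((C Δ B) ∩ B)ᶜ Δ B = {2, 3, 4, 5, 6, 8, 10, 11, 12, 13}
((C ∩ A) − B) Δ (((C Δ B) ∩ B)ᶜ Δ B) = {2, 3, 4, 6, 8, 10, 11, 13}
|((C ∩ A) − B) Δ (((C Δ B) ∩ B)ᶜ Δ B)| = 8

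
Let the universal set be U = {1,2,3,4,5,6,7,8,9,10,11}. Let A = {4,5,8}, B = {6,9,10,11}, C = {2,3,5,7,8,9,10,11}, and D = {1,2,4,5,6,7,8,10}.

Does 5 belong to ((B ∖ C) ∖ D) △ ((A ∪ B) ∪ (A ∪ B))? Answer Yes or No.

Yes

5 ∉ B and 5 ∈ C, so 5 ∉ B ∖ C
5 ∉ (B ∖ C) and 5 ∈ D, so 5 ∉ (B ∖ C) ∖ D
5 ∈ A and 5 ∉ B, so 5 ∈ A ∪ B
5 ∈ A and 5 ∉ B, so 5 ∈ A ∪ B
5 ∈ (A ∪ B) and 5 ∈ (A ∪ B), so 5 ∈ (A ∪ B) ∪ (A ∪ B)
5 ∉ ((B ∖ C) ∖ D) and 5 ∈ ((A ∪ B) ∪ (A ∪ B)), so 5 ∈ ((B ∖ C) ∖ D) △ ((A ∪ B) ∪ (A ∪ B))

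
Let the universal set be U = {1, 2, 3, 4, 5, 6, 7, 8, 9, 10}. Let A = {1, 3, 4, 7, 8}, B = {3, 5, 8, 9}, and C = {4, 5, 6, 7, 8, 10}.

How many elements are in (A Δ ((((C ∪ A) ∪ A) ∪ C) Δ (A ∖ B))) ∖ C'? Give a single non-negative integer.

5

C ∪ A = {1, 3, 4, 5, 6, 7, 8, 10}
(C ∪ A) ∪ A = {1, 3, 4, 5, 6, 7, 8, 10}
((C ∪ A) ∪ A) ∪ C = {1, 3, 4, 5, 6, 7, 8, 10}
A ∖ B = {1, 4, 7}
(((C ∪ A) ∪ A) ∪ C) Δ (A ∖ B) = {3, 5, 6, 8, 10}
A Δ ((((C ∪ A) ∪ A) ∪ C) Δ (A ∖ B)) = {1, 4, 5, 6, 7, 10}
C' = {1, 2, 3, 9}
(A Δ ((((C ∪ A) ∪ A) ∪ C) Δ (A ∖ B))) ∖ C' = {4, 5, 6, 7, 10}
|(A Δ ((((C ∪ A) ∪ A) ∪ C) Δ (A ∖ B))) ∖ C'| = 5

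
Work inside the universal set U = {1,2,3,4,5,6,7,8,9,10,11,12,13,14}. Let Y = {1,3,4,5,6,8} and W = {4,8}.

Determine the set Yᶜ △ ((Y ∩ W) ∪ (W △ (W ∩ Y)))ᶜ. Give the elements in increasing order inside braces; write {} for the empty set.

{1,3,5,6}

Yᶜ = {2,7,9,10,11,12,13,14}
Y ∩ W = {4,8}
W ∩ Y = {4,8}
W △ (W ∩ Y) = {}
(Y ∩ W) ∪ (W △ (W ∩ Y)) = {4,8}
((Y ∩ W) ∪ (W △ (W ∩ Y)))ᶜ = {1,2,3,5,6,7,9,10,11,12,13,14}
Yᶜ △ ((Y ∩ W) ∪ (W △ (W ∩ Y)))ᶜ = {1,3,5,6}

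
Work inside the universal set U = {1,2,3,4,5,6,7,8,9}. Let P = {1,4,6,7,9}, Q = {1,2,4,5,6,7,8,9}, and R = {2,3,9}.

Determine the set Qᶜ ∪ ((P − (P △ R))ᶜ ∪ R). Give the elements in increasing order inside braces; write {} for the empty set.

Qᶜ = {3}
P △ R = {1,2,3,4,6,7}
P − (P △ R) = {9}
(P − (P △ R))ᶜ = {1,2,3,4,5,6,7,8}
(P − (P △ R))ᶜ ∪ R = {1,2,3,4,5,6,7,8,9}
Qᶜ ∪ ((P − (P △ R))ᶜ ∪ R) = {1,2,3,4,5,6,7,8,9}

{1,2,3,4,5,6,7,8,9}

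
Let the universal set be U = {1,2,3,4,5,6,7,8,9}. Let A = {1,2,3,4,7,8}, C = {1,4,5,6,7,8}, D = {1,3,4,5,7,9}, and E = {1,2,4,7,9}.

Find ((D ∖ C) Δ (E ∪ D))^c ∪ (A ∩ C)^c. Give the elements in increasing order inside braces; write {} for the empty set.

D ∖ C = {3,9}
E ∪ D = {1,2,3,4,5,7,9}
(D ∖ C) Δ (E ∪ D) = {1,2,4,5,7}
((D ∖ C) Δ (E ∪ D))^c = {3,6,8,9}
A ∩ C = {1,4,7,8}
(A ∩ C)^c = {2,3,5,6,9}
((D ∖ C) Δ (E ∪ D))^c ∪ (A ∩ C)^c = {2,3,5,6,8,9}

{2,3,5,6,8,9}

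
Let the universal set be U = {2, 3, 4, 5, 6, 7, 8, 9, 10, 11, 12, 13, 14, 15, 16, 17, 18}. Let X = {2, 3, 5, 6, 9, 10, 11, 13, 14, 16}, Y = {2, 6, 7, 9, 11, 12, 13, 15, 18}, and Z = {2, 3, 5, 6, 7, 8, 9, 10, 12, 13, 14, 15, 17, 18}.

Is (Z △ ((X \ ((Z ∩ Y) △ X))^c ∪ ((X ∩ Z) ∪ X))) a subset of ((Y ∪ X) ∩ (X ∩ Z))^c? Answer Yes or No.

Z ∩ Y = {2, 6, 7, 9, 12, 13, 15, 18}
(Z ∩ Y) △ X = {3, 5, 7, 10, 11, 12, 14, 15, 16, 18}
X \ ((Z ∩ Y) △ X) = {2, 6, 9, 13}
(X \ ((Z ∩ Y) △ X))^c = {3, 4, 5, 7, 8, 10, 11, 12, 14, 15, 16, 17, 18}
X ∩ Z = {2, 3, 5, 6, 9, 10, 13, 14}
(X ∩ Z) ∪ X = {2, 3, 5, 6, 9, 10, 11, 13, 14, 16}
(X \ ((Z ∩ Y) △ X))^c ∪ ((X ∩ Z) ∪ X) = {2, 3, 4, 5, 6, 7, 8, 9, 10, 11, 12, 13, 14, 15, 16, 17, 18}
Z △ ((X \ ((Z ∩ Y) △ X))^c ∪ ((X ∩ Z) ∪ X)) = {4, 11, 16}
Y ∪ X = {2, 3, 5, 6, 7, 9, 10, 11, 12, 13, 14, 15, 16, 18}
(Y ∪ X) ∩ (X ∩ Z) = {2, 3, 5, 6, 9, 10, 13, 14}
((Y ∪ X) ∩ (X ∩ Z))^c = {4, 7, 8, 11, 12, 15, 16, 17, 18}
Every element of {4, 11, 16} is in {4, 7, 8, 11, 12, 15, 16, 17, 18}, so Z △ ((X \ ((Z ∩ Y) △ X))^c ∪ ((X ∩ Z) ∪ X)) ⊆ ((Y ∪ X) ∩ (X ∩ Z))^c.

Yes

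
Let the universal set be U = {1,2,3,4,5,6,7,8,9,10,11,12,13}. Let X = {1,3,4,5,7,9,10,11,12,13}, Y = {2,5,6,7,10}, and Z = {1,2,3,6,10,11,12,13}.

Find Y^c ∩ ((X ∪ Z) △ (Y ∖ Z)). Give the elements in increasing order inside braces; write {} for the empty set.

{1,3,4,9,11,12,13}

Y^c = {1,3,4,8,9,11,12,13}
X ∪ Z = {1,2,3,4,5,6,7,9,10,11,12,13}
Y ∖ Z = {5,7}
(X ∪ Z) △ (Y ∖ Z) = {1,2,3,4,6,9,10,11,12,13}
Y^c ∩ ((X ∪ Z) △ (Y ∖ Z)) = {1,3,4,9,11,12,13}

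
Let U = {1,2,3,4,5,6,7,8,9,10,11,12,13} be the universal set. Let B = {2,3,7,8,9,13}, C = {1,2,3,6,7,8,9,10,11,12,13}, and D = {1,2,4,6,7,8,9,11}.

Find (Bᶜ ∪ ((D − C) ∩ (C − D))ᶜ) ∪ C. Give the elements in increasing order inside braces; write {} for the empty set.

Bᶜ = {1,4,5,6,10,11,12}
D − C = {4}
C − D = {3,10,12,13}
(D − C) ∩ (C − D) = {}
((D − C) ∩ (C − D))ᶜ = {1,2,3,4,5,6,7,8,9,10,11,12,13}
Bᶜ ∪ ((D − C) ∩ (C − D))ᶜ = {1,2,3,4,5,6,7,8,9,10,11,12,13}
(Bᶜ ∪ ((D − C) ∩ (C − D))ᶜ) ∪ C = {1,2,3,4,5,6,7,8,9,10,11,12,13}

{1,2,3,4,5,6,7,8,9,10,11,12,13}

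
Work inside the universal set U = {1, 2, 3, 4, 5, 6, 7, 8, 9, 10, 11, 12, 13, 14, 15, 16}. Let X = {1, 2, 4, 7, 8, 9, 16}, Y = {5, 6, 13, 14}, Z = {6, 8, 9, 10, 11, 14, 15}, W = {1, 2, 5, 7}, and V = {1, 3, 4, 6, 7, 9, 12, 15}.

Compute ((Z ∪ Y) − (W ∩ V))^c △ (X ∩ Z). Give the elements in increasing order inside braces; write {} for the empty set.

Z ∪ Y = {5, 6, 8, 9, 10, 11, 13, 14, 15}
W ∩ V = {1, 7}
(Z ∪ Y) − (W ∩ V) = {5, 6, 8, 9, 10, 11, 13, 14, 15}
((Z ∪ Y) − (W ∩ V))^c = {1, 2, 3, 4, 7, 12, 16}
X ∩ Z = {8, 9}
((Z ∪ Y) − (W ∩ V))^c △ (X ∩ Z) = {1, 2, 3, 4, 7, 8, 9, 12, 16}

{1, 2, 3, 4, 7, 8, 9, 12, 16}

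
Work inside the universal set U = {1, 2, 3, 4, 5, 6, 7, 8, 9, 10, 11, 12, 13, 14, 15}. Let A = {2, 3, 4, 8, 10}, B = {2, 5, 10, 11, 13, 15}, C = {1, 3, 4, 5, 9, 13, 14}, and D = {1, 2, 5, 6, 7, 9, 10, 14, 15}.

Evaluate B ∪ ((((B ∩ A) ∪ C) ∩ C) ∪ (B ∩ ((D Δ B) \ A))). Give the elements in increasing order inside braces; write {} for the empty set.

B ∩ A = {2, 10}
(B ∩ A) ∪ C = {1, 2, 3, 4, 5, 9, 10, 13, 14}
((B ∩ A) ∪ C) ∩ C = {1, 3, 4, 5, 9, 13, 14}
D Δ B = {1, 6, 7, 9, 11, 13, 14}
(D Δ B) \ A = {1, 6, 7, 9, 11, 13, 14}
B ∩ ((D Δ B) \ A) = {11, 13}
(((B ∩ A) ∪ C) ∩ C) ∪ (B ∩ ((D Δ B) \ A)) = {1, 3, 4, 5, 9, 11, 13, 14}
B ∪ ((((B ∩ A) ∪ C) ∩ C) ∪ (B ∩ ((D Δ B) \ A))) = {1, 2, 3, 4, 5, 9, 10, 11, 13, 14, 15}

{1, 2, 3, 4, 5, 9, 10, 11, 13, 14, 15}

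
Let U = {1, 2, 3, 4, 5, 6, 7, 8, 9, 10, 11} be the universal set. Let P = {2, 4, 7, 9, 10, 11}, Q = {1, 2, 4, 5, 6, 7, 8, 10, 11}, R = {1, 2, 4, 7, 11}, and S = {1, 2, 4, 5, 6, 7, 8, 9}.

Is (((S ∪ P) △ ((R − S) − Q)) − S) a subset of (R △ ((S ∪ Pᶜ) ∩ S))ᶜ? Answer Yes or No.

No

S ∪ P = {1, 2, 4, 5, 6, 7, 8, 9, 10, 11}
R − S = {11}
(R − S) − Q = {}
(S ∪ P) △ ((R − S) − Q) = {1, 2, 4, 5, 6, 7, 8, 9, 10, 11}
((S ∪ P) △ ((R − S) − Q)) − S = {10, 11}
Pᶜ = {1, 3, 5, 6, 8}
S ∪ Pᶜ = {1, 2, 3, 4, 5, 6, 7, 8, 9}
(S ∪ Pᶜ) ∩ S = {1, 2, 4, 5, 6, 7, 8, 9}
R △ ((S ∪ Pᶜ) ∩ S) = {5, 6, 8, 9, 11}
(R △ ((S ∪ Pᶜ) ∩ S))ᶜ = {1, 2, 3, 4, 7, 10}
11 ∈ ((S ∪ P) △ ((R − S) − Q)) − S but 11 ∉ (R △ ((S ∪ Pᶜ) ∩ S))ᶜ, so the inclusion fails.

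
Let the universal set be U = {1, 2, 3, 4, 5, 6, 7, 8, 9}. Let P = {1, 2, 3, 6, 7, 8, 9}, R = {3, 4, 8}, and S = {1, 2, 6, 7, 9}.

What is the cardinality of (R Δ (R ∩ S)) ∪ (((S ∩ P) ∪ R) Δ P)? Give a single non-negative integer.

3

R ∩ S = {}
R Δ (R ∩ S) = {3, 4, 8}
S ∩ P = {1, 2, 6, 7, 9}
(S ∩ P) ∪ R = {1, 2, 3, 4, 6, 7, 8, 9}
((S ∩ P) ∪ R) Δ P = {4}
(R Δ (R ∩ S)) ∪ (((S ∩ P) ∪ R) Δ P) = {3, 4, 8}
|(R Δ (R ∩ S)) ∪ (((S ∩ P) ∪ R) Δ P)| = 3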